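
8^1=8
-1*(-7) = 7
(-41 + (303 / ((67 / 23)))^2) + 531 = 50766571 / 4489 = 11309.10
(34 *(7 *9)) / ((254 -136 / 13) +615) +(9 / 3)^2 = 128295 / 11161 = 11.49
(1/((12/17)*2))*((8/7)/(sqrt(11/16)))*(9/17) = 12*sqrt(11)/77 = 0.52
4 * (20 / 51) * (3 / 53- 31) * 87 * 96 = -365260800 / 901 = -405394.89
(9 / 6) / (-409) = -3 / 818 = -0.00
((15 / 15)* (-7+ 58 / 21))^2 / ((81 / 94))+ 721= 26499415 / 35721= 741.84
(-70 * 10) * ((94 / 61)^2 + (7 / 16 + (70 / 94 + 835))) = -410627518175 / 699548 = -586989.77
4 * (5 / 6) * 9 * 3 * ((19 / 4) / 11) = 855 / 22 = 38.86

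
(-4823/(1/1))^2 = 23261329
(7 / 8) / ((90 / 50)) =35 / 72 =0.49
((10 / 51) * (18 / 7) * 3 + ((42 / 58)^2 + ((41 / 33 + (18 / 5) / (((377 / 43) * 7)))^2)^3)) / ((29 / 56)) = 13.30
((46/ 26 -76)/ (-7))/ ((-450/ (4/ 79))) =-386/ 323505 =-0.00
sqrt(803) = 28.34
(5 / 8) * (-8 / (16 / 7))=-35 / 16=-2.19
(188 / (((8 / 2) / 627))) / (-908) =-29469 / 908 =-32.45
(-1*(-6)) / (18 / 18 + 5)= 1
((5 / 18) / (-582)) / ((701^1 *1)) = -5 / 7343676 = -0.00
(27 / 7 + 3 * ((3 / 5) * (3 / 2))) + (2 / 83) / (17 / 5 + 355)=348319 / 53120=6.56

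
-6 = -6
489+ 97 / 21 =10366 / 21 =493.62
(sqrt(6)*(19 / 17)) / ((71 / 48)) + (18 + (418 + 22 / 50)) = 912*sqrt(6) / 1207 + 10911 / 25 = 438.29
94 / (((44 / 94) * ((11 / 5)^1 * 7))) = 11045 / 847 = 13.04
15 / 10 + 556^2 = 618275 / 2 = 309137.50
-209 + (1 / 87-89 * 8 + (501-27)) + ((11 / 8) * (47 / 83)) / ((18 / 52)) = -38537539 / 86652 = -444.74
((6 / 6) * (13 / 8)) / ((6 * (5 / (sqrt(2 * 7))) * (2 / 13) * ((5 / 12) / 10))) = 169 * sqrt(14) / 20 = 31.62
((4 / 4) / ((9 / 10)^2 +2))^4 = 100000000 / 6234839521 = 0.02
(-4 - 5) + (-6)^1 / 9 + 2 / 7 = -197 / 21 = -9.38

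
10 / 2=5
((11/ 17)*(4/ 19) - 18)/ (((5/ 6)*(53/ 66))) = -26.69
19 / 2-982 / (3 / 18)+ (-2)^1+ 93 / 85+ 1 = -1000009 / 170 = -5882.41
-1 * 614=-614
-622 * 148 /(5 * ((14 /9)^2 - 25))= 7456536 /9145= 815.37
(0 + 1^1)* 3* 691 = 2073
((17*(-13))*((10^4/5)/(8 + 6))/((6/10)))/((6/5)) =-2762500/63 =-43849.21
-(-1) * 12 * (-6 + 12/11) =-648/11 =-58.91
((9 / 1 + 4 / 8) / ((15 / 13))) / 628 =247 / 18840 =0.01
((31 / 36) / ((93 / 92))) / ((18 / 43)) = 989 / 486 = 2.03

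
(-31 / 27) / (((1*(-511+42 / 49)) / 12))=868 / 32139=0.03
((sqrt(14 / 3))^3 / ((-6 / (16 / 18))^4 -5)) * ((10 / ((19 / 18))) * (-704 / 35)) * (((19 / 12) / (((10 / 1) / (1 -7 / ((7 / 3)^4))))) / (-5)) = 47218688 * sqrt(42) / 13638391725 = 0.02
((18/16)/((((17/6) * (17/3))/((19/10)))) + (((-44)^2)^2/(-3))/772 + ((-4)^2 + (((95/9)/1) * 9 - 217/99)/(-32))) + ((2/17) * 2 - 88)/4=-89844844363/55219230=-1627.06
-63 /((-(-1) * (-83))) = 63 /83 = 0.76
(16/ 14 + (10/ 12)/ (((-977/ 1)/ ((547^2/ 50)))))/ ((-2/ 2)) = 1625503/ 410340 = 3.96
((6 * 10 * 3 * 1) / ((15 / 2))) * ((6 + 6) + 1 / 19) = 5496 / 19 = 289.26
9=9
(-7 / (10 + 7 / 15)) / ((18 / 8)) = -140 / 471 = -0.30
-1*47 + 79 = 32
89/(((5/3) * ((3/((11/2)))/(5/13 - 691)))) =-4394731/65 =-67611.25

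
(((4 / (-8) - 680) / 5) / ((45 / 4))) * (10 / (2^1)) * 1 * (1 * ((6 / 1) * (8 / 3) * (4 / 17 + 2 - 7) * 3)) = 1175904 / 85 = 13834.16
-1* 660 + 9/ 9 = -659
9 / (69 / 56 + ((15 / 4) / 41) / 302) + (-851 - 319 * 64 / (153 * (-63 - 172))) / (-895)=3152067327791 / 381941156025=8.25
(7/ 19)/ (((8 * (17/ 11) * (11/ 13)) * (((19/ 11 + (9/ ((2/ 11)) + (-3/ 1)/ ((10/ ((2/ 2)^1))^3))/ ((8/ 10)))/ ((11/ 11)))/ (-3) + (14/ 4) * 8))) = 0.01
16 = 16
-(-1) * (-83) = -83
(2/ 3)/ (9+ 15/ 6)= 4/ 69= 0.06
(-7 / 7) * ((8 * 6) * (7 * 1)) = -336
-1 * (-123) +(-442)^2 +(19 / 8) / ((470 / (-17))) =735030797 / 3760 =195486.91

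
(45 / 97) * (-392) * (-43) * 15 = 117296.91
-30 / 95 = -6 / 19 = -0.32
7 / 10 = 0.70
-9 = -9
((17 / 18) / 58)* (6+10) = 68 / 261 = 0.26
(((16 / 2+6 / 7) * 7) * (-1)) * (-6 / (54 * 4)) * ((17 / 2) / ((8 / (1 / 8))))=0.23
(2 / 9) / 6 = 1 / 27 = 0.04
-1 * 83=-83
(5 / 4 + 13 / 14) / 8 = 61 / 224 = 0.27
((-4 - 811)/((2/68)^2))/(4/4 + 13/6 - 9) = 161509.71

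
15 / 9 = 5 / 3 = 1.67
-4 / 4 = -1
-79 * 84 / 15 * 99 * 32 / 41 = -7007616 / 205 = -34183.49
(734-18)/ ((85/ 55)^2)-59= 69585/ 289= 240.78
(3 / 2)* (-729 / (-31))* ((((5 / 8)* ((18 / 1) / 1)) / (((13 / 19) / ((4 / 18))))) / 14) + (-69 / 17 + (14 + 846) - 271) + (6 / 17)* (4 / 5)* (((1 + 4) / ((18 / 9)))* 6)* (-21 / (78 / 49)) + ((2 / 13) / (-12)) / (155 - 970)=504922023461 / 938038920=538.27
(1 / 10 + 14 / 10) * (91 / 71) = 273 / 142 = 1.92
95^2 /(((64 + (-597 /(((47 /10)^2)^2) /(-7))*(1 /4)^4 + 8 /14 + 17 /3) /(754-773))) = -11245829944944 /4606463639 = -2441.32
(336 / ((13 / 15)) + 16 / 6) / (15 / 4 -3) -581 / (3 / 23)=-460261 / 117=-3933.85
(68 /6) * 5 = 170 /3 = 56.67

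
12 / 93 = 4 / 31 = 0.13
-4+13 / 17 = -3.24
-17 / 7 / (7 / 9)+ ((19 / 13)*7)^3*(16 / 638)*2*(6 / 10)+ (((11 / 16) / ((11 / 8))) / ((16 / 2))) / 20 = 319858810363 / 10989218240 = 29.11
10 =10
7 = 7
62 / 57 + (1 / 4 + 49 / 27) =6469 / 2052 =3.15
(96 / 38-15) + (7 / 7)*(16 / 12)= -635 / 57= -11.14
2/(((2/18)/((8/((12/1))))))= 12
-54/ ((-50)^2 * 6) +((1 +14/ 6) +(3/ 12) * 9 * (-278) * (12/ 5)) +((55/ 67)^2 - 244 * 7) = -107910949703/ 33667500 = -3205.20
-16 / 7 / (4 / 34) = -136 / 7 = -19.43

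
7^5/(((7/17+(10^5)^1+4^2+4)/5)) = 1428595/1700347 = 0.84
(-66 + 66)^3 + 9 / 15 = 3 / 5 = 0.60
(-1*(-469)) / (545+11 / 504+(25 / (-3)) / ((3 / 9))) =236376 / 262091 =0.90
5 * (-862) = -4310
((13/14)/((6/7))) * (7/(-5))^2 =637/300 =2.12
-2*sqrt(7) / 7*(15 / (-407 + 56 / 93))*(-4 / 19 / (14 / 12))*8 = -107136*sqrt(7) / 7037429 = -0.04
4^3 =64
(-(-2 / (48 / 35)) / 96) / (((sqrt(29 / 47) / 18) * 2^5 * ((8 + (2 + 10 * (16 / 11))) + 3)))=385 * sqrt(1363) / 35991552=0.00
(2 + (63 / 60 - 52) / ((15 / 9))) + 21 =-757 / 100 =-7.57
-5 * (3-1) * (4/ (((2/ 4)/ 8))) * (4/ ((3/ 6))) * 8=-40960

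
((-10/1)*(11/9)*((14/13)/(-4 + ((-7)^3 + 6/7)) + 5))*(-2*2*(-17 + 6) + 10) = -103882020/31499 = -3297.95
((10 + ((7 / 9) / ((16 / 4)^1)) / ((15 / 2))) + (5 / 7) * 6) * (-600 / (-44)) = 12295 / 63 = 195.16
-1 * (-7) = 7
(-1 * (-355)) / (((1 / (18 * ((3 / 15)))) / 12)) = 15336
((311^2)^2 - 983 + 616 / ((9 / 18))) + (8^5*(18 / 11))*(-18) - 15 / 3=102893856103 / 11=9353986918.45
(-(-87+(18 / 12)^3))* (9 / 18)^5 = 669 / 256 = 2.61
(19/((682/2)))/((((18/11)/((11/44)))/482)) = 4579/1116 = 4.10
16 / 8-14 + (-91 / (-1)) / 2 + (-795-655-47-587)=-4101 / 2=-2050.50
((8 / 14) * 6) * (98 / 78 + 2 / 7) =3368 / 637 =5.29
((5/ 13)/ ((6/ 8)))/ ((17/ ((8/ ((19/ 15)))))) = 0.19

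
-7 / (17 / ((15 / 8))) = -105 / 136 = -0.77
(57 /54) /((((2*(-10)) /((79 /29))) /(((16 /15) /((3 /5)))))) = -3002 /11745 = -0.26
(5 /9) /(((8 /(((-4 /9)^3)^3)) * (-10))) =0.00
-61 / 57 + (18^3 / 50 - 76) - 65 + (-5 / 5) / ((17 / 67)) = -711521 / 24225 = -29.37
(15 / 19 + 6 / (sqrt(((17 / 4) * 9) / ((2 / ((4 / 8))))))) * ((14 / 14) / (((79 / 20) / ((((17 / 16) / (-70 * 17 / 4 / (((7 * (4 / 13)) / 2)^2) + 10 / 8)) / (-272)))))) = 35 / 11443624 + 7 * sqrt(17) / 3839637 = 0.00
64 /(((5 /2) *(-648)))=-16 /405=-0.04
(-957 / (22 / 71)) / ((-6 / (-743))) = -1529837 / 4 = -382459.25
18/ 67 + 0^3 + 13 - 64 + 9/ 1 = -2796/ 67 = -41.73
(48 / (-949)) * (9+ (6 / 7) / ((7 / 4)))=-22320 / 46501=-0.48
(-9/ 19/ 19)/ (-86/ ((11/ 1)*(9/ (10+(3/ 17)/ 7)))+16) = -106029/ 31009178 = -0.00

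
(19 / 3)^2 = 361 / 9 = 40.11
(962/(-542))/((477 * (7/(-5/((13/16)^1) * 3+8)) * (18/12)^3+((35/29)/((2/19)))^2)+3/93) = 13643684288/7269620801981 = 0.00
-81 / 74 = -1.09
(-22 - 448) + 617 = 147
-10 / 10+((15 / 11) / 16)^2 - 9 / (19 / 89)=-25396045 / 588544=-43.15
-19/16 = -1.19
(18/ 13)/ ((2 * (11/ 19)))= 171/ 143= 1.20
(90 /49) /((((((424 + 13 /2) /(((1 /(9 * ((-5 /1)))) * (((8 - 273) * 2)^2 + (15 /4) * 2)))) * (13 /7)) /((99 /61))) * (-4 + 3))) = 37079790 /1593137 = 23.27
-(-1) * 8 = 8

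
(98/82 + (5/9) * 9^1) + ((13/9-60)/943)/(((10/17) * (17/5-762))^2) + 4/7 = 6.77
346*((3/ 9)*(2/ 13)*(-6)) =-1384/ 13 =-106.46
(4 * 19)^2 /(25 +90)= 5776 /115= 50.23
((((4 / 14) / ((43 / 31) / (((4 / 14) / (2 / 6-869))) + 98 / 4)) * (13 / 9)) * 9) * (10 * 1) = -48360 / 5458943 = -0.01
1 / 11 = 0.09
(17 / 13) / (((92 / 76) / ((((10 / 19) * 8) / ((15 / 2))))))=544 / 897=0.61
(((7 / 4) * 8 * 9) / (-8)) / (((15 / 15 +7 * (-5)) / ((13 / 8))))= 0.75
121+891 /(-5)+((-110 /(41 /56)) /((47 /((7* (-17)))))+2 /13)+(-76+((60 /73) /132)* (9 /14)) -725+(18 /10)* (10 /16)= -2683940160833 /5632466840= -476.51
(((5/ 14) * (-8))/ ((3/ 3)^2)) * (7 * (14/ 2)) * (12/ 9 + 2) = -1400/ 3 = -466.67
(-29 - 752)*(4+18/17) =-67166/17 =-3950.94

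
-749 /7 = -107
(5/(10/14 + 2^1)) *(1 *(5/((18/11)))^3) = 5823125/110808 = 52.55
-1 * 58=-58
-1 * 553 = -553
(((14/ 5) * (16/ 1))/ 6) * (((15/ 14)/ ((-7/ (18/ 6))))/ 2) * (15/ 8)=-45/ 14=-3.21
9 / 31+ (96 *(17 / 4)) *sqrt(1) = 408.29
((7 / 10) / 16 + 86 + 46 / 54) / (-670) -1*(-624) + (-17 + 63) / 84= 12651206677 / 20260800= 624.42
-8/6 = -4/3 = -1.33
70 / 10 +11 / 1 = 18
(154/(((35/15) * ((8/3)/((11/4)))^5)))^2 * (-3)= -5003668544858954883/281474976710656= -17776.60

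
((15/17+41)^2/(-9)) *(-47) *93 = 738617408/867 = 851923.19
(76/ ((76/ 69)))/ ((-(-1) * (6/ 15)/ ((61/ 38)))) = 21045/ 76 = 276.91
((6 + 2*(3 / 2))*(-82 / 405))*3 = -82 / 15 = -5.47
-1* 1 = -1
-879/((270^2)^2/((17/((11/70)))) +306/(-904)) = -15759884/880774877931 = -0.00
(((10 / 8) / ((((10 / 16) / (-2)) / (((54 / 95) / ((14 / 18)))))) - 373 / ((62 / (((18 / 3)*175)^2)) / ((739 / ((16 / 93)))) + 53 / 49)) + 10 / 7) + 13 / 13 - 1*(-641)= 18564134509909 / 62789597635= 295.66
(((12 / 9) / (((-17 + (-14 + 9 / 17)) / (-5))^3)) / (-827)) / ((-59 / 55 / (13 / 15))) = 87819875 / 15259114032246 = 0.00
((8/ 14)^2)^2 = 256/ 2401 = 0.11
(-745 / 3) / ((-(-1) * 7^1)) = -35.48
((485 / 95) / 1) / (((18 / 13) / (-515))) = -649415 / 342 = -1898.87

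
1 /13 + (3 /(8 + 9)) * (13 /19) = 830 /4199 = 0.20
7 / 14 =1 / 2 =0.50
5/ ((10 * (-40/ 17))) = -17/ 80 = -0.21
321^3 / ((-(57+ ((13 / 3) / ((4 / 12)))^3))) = -33076161 / 2254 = -14674.43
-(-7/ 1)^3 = 343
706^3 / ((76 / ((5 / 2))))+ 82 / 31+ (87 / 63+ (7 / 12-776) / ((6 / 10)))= 1717940096633 / 148428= 11574231.93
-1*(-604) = 604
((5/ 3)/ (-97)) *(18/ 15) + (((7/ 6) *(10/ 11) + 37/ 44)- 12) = -129565/ 12804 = -10.12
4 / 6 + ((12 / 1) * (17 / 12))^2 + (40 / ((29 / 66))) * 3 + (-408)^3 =-5908757183 / 87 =-67916749.23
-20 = -20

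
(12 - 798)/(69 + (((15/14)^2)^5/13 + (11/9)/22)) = -26600436580902912/2342222838394217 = -11.36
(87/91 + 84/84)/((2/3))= 267/91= 2.93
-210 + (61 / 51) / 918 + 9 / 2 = -4810519 / 23409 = -205.50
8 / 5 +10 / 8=57 / 20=2.85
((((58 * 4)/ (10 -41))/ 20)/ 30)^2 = 841/ 5405625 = 0.00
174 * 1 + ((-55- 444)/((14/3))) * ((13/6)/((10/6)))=4899/140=34.99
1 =1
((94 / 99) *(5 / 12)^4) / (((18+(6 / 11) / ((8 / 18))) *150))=25 / 2519424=0.00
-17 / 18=-0.94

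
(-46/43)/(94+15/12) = -184/16383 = -0.01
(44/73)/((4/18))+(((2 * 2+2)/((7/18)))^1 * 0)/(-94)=198/73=2.71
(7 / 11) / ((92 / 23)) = 7 / 44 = 0.16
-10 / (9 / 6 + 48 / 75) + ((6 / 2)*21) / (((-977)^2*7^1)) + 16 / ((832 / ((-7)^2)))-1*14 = -94167099361 / 5310999356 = -17.73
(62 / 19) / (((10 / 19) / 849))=5263.80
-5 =-5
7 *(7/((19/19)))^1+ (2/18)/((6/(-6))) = 440/9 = 48.89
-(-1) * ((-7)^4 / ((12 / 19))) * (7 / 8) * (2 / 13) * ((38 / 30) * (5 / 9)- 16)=-131884529 / 16848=-7827.90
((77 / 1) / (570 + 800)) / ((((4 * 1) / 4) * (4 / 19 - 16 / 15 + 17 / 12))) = 2926 / 29181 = 0.10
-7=-7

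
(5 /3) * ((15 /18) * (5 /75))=5 /54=0.09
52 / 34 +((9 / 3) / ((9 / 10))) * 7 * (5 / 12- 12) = -82237 / 306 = -268.75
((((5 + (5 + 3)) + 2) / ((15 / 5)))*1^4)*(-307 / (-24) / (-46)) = -1.39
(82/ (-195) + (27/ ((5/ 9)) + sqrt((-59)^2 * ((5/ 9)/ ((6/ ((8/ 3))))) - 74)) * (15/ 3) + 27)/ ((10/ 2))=sqrt(63626)/ 9 + 52568/ 975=81.94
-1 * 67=-67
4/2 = 2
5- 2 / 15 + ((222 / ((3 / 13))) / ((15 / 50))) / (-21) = -46567 / 315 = -147.83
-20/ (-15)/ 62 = 2/ 93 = 0.02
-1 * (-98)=98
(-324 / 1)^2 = 104976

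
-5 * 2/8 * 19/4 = -95/16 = -5.94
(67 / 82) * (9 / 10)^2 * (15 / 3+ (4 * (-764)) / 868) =1742067 / 1779400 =0.98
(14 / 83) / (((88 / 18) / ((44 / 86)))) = 0.02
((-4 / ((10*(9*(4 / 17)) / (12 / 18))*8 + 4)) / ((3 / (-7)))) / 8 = 119 / 26328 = 0.00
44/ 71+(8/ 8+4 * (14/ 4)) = 1109/ 71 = 15.62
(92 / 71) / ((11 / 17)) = 1564 / 781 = 2.00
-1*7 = -7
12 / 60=1 / 5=0.20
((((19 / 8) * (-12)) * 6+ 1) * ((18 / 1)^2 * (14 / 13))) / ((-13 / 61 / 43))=2022647760 / 169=11968329.94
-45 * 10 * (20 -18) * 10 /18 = -500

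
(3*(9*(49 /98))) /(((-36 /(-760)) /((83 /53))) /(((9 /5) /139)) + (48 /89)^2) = 337268259 /65620823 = 5.14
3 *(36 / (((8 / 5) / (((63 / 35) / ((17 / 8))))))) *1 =972 / 17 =57.18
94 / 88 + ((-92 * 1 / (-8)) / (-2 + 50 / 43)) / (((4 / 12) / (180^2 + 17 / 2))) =-705143579 / 528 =-1335499.20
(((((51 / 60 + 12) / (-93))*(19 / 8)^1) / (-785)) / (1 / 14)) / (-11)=-34181 / 64244400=-0.00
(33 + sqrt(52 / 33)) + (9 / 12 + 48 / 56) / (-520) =2 * sqrt(429) / 33 + 96087 / 2912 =34.25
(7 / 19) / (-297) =-7 / 5643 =-0.00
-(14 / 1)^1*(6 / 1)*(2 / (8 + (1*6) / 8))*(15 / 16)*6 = -108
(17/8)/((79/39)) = 663/632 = 1.05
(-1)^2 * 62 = 62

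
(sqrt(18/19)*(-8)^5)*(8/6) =-131072*sqrt(38)/19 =-42525.37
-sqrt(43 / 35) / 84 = -sqrt(1505) / 2940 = -0.01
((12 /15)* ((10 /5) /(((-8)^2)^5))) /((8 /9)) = 9 /5368709120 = 0.00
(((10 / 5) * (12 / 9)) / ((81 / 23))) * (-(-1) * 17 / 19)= 3128 / 4617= 0.68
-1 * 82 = -82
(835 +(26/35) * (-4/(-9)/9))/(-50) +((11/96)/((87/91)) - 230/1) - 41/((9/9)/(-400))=1062442682219/65772000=16153.42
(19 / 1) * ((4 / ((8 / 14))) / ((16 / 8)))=133 / 2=66.50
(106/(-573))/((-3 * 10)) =53/8595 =0.01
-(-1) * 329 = 329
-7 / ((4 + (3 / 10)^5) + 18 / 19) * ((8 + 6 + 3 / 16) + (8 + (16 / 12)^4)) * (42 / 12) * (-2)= 191151756250 / 761773977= 250.93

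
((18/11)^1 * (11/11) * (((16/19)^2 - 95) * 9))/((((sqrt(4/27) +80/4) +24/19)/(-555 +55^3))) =-2493525742742520/230181523 +1371576316140 * sqrt(3)/12114817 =-10636772.90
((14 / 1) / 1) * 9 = 126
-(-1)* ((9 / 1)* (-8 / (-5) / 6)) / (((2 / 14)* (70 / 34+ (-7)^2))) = 51 / 155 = 0.33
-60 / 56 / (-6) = 0.18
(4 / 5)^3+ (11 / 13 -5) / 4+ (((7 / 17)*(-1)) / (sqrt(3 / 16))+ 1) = 1539 / 3250 -28*sqrt(3) / 51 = -0.48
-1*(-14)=14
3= 3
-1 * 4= -4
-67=-67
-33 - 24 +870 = 813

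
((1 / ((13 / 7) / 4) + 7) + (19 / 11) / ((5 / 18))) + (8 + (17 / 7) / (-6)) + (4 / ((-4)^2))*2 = 352361 / 15015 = 23.47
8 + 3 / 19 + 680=13075 / 19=688.16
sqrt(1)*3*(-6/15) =-6/5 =-1.20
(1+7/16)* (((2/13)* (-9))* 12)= -621/26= -23.88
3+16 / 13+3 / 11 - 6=-214 / 143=-1.50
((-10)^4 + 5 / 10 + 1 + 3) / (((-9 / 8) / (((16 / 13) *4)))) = -43780.38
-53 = -53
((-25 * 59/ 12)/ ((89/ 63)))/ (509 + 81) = -105/ 712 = -0.15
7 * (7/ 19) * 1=49/ 19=2.58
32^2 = 1024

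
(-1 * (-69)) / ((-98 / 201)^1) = -13869 / 98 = -141.52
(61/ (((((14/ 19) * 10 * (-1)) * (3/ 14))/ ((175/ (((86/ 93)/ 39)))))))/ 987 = -2335385/ 8084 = -288.89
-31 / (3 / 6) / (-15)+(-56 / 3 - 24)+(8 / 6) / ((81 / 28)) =-46258 / 1215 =-38.07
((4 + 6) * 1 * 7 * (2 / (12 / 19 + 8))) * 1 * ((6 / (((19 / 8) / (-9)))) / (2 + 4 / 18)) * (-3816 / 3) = 8654688 / 41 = 211089.95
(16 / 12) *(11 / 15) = 0.98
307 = 307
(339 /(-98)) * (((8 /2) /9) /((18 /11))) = -1243 /1323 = -0.94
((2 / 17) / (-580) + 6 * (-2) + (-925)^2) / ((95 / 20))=8436344178 / 46835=180129.05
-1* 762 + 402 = -360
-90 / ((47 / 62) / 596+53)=-3325680 / 1958503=-1.70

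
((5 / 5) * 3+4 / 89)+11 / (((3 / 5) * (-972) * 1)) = 785341 / 259524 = 3.03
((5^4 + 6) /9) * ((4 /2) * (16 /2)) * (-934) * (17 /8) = -20038036 /9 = -2226448.44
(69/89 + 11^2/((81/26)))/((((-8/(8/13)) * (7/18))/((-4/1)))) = 2284664/72891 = 31.34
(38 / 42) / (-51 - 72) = -19 / 2583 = -0.01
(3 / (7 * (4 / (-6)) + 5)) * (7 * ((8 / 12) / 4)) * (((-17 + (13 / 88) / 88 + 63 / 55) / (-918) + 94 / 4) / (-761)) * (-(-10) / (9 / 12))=-5851442681 / 1352485728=-4.33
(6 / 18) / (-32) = -1 / 96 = -0.01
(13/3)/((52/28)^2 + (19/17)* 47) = 10829/139890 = 0.08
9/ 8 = 1.12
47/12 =3.92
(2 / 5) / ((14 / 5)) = 1 / 7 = 0.14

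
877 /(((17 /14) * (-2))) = -361.12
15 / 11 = 1.36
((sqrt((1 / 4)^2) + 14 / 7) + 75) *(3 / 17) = 927 / 68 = 13.63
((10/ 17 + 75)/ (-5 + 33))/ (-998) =-0.00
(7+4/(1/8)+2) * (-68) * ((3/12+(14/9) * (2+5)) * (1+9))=-2794970/9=-310552.22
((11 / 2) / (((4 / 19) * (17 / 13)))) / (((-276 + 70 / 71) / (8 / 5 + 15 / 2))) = -1350349 / 2042720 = -0.66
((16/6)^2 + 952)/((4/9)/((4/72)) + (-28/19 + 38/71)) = 5822284/42867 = 135.82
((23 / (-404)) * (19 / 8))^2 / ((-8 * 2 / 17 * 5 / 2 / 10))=-3246473 / 41783296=-0.08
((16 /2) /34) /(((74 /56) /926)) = 103712 /629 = 164.88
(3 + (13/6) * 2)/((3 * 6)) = 11/27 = 0.41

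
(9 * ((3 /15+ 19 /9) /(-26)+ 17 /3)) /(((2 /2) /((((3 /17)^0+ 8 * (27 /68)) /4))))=17821 /340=52.41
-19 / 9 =-2.11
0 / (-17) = 0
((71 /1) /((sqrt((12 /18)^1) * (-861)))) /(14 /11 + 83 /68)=-26554 * sqrt(6) /1605765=-0.04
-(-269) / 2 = 269 / 2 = 134.50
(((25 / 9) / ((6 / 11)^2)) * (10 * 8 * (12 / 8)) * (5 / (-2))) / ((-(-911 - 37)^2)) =75625 / 24265008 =0.00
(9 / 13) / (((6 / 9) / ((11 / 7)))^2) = 9801 / 2548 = 3.85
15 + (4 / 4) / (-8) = 119 / 8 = 14.88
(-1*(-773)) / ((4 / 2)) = 773 / 2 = 386.50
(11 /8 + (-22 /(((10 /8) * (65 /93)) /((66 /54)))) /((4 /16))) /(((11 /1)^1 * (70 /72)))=-258963 /22750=-11.38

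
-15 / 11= -1.36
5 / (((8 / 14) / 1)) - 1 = 7.75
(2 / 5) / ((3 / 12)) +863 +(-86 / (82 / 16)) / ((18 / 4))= 1588307 / 1845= 860.87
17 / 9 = 1.89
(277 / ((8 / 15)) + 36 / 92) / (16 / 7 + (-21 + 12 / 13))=-8702967 / 297896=-29.21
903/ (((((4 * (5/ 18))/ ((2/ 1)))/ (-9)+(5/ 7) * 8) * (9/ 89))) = 5063121/ 3205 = 1579.76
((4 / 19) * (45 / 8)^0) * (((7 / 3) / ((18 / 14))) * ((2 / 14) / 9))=28 / 4617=0.01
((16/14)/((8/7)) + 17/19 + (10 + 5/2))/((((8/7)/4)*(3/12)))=3829/19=201.53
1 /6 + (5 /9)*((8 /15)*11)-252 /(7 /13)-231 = -37561 /54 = -695.57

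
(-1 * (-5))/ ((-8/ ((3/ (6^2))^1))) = -5/ 96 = -0.05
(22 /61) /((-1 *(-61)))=22 /3721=0.01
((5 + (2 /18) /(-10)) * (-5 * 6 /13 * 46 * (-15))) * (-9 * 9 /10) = -836487 /13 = -64345.15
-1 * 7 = -7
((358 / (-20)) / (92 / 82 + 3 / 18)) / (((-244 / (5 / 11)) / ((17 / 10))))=374289 / 8508280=0.04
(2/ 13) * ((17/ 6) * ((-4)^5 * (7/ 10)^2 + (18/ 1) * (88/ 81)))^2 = 1700964701312/ 5923125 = 287173.53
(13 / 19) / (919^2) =13 / 16046659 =0.00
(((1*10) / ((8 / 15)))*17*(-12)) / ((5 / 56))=-42840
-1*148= -148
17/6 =2.83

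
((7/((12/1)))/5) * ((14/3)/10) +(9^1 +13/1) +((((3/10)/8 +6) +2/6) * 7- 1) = 236341/3600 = 65.65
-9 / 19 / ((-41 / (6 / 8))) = 27 / 3116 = 0.01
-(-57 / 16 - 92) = 1529 / 16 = 95.56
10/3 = 3.33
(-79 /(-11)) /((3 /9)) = 237 /11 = 21.55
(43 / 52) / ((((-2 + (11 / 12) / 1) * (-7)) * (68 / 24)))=774 / 20111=0.04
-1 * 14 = -14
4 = 4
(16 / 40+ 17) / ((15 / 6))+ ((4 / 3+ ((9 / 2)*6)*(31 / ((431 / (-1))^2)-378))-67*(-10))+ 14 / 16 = -1061827764139 / 111456600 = -9526.83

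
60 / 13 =4.62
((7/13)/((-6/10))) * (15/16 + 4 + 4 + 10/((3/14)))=-93415/1872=-49.90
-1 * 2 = -2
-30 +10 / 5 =-28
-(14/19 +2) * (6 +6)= -624/19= -32.84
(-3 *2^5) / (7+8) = -6.40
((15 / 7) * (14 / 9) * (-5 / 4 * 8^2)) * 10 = -8000 / 3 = -2666.67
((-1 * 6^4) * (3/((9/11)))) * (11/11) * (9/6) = -7128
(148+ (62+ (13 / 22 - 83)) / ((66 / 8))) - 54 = 33224 / 363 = 91.53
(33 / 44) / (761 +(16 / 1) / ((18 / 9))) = 3 / 3076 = 0.00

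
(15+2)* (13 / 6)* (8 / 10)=442 / 15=29.47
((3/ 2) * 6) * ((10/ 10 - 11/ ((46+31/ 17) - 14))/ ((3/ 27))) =31428/ 575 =54.66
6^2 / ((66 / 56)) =336 / 11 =30.55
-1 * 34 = -34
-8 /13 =-0.62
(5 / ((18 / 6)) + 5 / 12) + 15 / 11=455 / 132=3.45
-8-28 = -36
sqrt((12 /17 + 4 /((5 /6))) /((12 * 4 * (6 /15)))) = sqrt(1326) /68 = 0.54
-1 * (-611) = 611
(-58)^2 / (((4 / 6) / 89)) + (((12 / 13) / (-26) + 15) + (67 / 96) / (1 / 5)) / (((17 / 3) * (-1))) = 41287606585 / 91936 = 449090.74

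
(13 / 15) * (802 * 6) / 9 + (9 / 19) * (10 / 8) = 1586777 / 3420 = 463.97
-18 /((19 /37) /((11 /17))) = -7326 /323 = -22.68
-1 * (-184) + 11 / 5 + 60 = 1231 / 5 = 246.20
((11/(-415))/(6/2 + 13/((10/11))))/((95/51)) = -1122/1364105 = -0.00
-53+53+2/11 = 0.18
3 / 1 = 3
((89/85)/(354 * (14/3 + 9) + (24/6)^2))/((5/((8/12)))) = 89/3094425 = 0.00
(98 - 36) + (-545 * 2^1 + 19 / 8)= -8205 / 8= -1025.62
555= 555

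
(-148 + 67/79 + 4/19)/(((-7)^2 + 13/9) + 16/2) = -1985031/789526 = -2.51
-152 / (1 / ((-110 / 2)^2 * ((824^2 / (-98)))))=156096582400 / 49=3185644538.78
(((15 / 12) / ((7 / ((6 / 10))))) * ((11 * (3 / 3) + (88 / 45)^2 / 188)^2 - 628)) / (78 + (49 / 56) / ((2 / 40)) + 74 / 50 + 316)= -4588490835179 / 34914961503450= -0.13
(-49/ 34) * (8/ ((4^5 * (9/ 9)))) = -49/ 4352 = -0.01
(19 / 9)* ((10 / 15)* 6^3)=304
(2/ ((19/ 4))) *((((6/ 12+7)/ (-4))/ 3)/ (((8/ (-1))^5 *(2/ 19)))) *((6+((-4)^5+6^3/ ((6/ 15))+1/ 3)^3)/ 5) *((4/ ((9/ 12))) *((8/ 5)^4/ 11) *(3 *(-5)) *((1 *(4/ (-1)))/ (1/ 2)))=-24439493512/ 37125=-658302.86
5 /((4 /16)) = 20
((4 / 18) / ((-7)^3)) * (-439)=878 / 3087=0.28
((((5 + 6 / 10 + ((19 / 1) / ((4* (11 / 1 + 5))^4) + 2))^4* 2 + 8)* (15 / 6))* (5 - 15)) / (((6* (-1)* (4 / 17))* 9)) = 2811794266689043783190755680948076177 / 213916038788513711502568665907200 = 13144.38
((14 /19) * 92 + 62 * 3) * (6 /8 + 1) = 16877 /38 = 444.13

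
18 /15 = 6 /5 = 1.20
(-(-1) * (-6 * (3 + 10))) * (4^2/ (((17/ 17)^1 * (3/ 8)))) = -3328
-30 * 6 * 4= -720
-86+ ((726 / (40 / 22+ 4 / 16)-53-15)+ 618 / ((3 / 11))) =224136 / 91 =2463.03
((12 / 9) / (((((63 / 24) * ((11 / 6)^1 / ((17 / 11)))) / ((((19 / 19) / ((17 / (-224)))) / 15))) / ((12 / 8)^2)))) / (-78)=256 / 23595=0.01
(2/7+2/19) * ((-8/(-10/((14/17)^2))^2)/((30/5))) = -285376/119017425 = -0.00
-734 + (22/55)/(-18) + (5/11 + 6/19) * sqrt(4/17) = -33031/45 + 322 * sqrt(17)/3553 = -733.65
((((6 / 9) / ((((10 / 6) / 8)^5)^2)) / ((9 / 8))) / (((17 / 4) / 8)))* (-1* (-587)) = 705759471439183872 / 166015625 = 4251162933.85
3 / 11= 0.27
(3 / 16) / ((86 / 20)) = 15 / 344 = 0.04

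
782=782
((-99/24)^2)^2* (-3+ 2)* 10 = -5929605/2048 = -2895.31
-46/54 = -0.85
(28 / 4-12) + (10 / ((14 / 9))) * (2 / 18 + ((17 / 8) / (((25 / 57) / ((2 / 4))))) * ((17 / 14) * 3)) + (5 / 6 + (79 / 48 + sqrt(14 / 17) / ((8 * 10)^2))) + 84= sqrt(238) / 108800 + 3267503 / 23520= 138.92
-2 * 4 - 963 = -971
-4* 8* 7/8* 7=-196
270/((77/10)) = 2700/77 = 35.06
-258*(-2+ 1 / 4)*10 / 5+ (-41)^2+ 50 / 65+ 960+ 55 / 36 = 1659667 / 468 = 3546.30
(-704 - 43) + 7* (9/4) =-2925/4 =-731.25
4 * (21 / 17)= 84 / 17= 4.94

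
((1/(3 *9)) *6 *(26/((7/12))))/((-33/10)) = -2080/693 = -3.00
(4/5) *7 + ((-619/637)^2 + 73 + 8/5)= 164629174/2028845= 81.14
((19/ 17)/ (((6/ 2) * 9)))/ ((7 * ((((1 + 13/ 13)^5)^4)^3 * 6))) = 19/ 22226020765810796003328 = 0.00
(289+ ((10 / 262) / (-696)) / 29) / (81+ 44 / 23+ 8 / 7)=123027514211 / 35782659432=3.44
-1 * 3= -3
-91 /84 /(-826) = 13 /9912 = 0.00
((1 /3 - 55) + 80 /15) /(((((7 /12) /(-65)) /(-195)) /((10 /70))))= -7503600 /49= -153134.69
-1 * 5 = -5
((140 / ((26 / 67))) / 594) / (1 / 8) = 18760 / 3861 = 4.86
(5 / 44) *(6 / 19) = 15 / 418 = 0.04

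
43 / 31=1.39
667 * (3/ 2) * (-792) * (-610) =483361560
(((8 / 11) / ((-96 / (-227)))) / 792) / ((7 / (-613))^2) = 85299563 / 5122656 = 16.65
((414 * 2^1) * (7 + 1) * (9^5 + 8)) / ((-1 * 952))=-48899196 / 119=-410917.61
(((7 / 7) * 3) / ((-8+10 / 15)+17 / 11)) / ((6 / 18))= -297 / 191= -1.55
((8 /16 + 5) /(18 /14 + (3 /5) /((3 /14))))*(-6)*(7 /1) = -735 /13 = -56.54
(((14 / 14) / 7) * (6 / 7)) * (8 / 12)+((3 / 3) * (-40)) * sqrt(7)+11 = 543 / 49 - 40 * sqrt(7) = -94.75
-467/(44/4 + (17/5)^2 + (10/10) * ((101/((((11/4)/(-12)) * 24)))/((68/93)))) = 4366450/23889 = 182.78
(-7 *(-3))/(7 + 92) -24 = -785/33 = -23.79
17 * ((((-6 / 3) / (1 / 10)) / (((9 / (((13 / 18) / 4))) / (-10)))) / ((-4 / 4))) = -5525 / 81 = -68.21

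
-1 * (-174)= 174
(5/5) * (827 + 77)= 904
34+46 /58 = 1009 /29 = 34.79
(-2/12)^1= -1/6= -0.17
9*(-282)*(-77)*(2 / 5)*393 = 153604836 / 5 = 30720967.20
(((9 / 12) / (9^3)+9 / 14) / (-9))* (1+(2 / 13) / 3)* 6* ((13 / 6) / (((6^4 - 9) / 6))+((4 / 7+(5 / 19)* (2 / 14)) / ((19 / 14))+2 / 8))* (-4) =1400145695 / 1094256702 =1.28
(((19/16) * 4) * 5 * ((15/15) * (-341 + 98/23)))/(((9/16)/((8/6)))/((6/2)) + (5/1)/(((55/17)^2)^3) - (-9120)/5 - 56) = -4.52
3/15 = 1/5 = 0.20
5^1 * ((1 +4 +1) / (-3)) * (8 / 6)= -40 / 3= -13.33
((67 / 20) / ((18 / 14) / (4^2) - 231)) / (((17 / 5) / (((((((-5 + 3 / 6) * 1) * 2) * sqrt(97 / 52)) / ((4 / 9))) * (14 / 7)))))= 12663 * sqrt(1261) / 1905241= 0.24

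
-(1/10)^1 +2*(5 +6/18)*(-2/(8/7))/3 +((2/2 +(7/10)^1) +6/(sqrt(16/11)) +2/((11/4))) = -1928/495 +3*sqrt(11)/2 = 1.08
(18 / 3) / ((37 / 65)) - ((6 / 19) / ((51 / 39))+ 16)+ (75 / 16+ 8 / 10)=-204071 / 956080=-0.21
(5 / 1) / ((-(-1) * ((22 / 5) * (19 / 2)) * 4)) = 25 / 836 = 0.03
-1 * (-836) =836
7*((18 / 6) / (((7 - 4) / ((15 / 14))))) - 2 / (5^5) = 46871 / 6250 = 7.50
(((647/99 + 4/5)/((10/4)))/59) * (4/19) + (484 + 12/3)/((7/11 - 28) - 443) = -7371543724/7177566825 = -1.03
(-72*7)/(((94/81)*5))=-20412/235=-86.86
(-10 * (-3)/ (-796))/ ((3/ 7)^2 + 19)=-147/ 74824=-0.00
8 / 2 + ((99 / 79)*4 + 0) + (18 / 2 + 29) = 3714 / 79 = 47.01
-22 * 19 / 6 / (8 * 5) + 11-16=-809 / 120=-6.74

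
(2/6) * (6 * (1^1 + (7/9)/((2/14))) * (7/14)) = 6.44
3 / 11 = 0.27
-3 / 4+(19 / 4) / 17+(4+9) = 213 / 17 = 12.53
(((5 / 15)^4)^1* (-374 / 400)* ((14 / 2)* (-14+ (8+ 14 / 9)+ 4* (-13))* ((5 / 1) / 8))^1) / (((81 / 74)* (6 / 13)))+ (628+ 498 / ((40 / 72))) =21683393827 / 14171760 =1530.04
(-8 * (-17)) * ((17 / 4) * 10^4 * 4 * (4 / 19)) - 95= 92478195 / 19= 4867273.42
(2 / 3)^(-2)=2.25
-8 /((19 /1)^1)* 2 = -16 /19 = -0.84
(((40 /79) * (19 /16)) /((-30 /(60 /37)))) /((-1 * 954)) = 95 /2788542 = 0.00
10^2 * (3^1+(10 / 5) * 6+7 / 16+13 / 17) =110175 / 68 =1620.22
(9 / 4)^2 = 81 / 16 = 5.06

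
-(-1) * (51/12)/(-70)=-17/280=-0.06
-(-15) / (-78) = -5 / 26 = -0.19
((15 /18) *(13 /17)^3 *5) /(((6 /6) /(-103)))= -5657275 /29478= -191.92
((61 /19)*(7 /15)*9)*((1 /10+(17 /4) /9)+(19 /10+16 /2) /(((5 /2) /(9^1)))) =13916357 /28500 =488.29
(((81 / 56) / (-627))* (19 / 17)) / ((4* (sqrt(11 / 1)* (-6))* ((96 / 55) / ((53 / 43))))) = 795* sqrt(11) / 115275776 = 0.00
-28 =-28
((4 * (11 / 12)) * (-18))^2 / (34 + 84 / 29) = 63162 / 535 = 118.06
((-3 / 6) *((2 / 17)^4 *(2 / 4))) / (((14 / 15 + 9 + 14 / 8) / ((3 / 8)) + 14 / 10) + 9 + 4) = -18 / 17121805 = -0.00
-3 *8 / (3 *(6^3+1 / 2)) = -16 / 433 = -0.04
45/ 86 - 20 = -1675/ 86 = -19.48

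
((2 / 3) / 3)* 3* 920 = 1840 / 3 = 613.33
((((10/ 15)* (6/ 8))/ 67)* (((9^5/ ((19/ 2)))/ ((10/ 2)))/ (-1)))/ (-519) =19683/ 1101145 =0.02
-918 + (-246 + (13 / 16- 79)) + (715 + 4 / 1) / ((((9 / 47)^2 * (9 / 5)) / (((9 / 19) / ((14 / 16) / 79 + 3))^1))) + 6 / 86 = 950214027971 / 2014957296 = 471.58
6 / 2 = 3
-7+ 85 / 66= -377 / 66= -5.71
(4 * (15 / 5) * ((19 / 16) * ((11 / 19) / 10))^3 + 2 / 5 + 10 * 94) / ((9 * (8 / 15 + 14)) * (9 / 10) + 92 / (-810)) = 78000861033 / 9754746880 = 8.00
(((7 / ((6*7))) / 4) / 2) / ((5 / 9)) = 3 / 80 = 0.04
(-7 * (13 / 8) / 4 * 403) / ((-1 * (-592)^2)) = 36673 / 11214848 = 0.00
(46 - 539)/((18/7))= -3451/18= -191.72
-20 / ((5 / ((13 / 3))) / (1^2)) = -17.33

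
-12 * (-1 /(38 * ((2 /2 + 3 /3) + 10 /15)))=9 /76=0.12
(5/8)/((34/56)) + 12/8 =43/17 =2.53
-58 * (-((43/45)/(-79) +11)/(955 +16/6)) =2265596/3404505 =0.67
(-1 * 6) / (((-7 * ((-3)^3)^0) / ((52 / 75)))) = 104 / 175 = 0.59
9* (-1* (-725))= 6525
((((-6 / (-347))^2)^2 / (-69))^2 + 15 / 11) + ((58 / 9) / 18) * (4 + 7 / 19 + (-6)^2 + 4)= 10823208920061356685515179478 / 627482359051371933449970267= 17.25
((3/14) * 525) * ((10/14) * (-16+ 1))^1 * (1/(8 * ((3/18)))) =-50625/56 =-904.02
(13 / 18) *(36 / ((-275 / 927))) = -24102 / 275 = -87.64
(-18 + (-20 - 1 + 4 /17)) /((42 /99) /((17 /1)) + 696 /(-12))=21747 /32524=0.67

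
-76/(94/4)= -152/47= -3.23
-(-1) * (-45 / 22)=-45 / 22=-2.05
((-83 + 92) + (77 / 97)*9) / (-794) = -783 / 38509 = -0.02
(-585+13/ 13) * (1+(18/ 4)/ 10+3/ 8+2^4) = -52049/ 5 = -10409.80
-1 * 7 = -7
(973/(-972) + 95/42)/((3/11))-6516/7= -18906287/20412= -926.23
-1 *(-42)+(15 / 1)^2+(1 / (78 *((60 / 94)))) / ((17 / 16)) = 2655503 / 9945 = 267.02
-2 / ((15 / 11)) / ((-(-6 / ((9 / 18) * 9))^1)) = -11 / 10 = -1.10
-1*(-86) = 86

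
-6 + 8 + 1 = 3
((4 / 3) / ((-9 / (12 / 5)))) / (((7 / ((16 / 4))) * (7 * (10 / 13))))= -416 / 11025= -0.04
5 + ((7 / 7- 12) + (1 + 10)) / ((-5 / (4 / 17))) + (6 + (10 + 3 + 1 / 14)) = 337 / 14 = 24.07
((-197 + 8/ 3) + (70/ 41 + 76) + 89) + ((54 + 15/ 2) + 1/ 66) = 15284/ 451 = 33.89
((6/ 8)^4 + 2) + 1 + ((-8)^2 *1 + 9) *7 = 131665/ 256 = 514.32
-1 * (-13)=13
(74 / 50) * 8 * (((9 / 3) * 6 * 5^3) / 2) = 13320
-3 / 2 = -1.50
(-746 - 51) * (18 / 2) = -7173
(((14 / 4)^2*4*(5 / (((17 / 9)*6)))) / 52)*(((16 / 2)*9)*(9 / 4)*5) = 297675 / 884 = 336.74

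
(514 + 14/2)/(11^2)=521/121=4.31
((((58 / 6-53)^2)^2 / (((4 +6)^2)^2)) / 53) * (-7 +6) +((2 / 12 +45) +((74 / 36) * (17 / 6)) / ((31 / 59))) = 26402747 / 532332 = 49.60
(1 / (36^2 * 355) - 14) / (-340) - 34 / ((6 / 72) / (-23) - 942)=3142558696967 / 40669977009600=0.08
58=58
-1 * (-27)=27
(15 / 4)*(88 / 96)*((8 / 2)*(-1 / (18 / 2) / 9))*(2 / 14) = -0.02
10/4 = 5/2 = 2.50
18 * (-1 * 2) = -36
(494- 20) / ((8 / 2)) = 237 / 2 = 118.50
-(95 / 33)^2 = -9025 / 1089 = -8.29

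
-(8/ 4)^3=-8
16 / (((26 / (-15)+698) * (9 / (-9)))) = -60 / 2611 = -0.02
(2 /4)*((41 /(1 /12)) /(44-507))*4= -984 /463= -2.13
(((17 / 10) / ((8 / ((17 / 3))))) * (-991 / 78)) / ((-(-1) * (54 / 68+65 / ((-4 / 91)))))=4868783 / 470344680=0.01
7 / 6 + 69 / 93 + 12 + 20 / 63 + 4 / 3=60775 / 3906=15.56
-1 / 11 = -0.09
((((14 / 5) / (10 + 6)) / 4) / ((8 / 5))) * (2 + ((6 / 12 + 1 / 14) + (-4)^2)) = 65 / 128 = 0.51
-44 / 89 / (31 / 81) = -3564 / 2759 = -1.29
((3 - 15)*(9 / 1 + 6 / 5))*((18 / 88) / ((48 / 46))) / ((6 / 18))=-31671 / 440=-71.98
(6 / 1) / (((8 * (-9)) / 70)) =-35 / 6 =-5.83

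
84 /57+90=1738 /19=91.47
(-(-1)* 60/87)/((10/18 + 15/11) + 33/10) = 19800/149843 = 0.13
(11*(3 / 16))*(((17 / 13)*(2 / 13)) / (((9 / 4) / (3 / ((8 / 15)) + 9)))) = 561 / 208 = 2.70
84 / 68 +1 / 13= 290 / 221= 1.31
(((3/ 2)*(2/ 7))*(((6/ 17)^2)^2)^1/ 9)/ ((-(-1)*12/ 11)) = 396/ 584647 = 0.00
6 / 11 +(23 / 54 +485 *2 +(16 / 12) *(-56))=532405 / 594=896.30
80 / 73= 1.10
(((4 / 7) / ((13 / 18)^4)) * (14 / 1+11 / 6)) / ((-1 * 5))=-1329696 / 199927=-6.65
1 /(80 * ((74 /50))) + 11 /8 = 819 /592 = 1.38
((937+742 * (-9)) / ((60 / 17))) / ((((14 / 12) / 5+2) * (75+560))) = -97597 / 85090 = -1.15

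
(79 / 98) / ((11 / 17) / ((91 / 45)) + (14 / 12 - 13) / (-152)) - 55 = -208130341 / 3928939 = -52.97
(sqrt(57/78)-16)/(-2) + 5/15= 25/3-sqrt(494)/52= 7.91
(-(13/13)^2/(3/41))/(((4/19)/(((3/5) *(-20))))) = 779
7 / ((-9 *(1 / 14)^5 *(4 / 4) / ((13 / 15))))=-48941984 / 135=-362533.21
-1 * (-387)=387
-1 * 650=-650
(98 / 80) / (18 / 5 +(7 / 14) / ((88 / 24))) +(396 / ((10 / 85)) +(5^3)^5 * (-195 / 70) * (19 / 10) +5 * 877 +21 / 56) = -3717663395805557 / 23016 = -161525173609.90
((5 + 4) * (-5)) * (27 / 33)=-405 / 11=-36.82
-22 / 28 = -11 / 14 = -0.79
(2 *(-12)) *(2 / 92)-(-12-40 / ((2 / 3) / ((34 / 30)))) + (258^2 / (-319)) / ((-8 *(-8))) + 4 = 9416937 / 117392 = 80.22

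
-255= -255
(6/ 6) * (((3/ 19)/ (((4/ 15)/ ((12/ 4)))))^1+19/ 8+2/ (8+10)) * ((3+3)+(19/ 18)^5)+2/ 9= 81120987989/ 2584929024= 31.38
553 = 553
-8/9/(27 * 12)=-2/729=-0.00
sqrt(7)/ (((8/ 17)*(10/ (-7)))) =-119*sqrt(7)/ 80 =-3.94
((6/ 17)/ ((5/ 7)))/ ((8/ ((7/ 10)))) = 147/ 3400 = 0.04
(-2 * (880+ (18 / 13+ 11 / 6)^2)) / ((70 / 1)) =-5416921 / 212940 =-25.44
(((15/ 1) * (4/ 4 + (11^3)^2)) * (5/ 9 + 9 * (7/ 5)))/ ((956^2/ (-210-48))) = -5637110284/ 57121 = -98687.18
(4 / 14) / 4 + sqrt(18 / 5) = 1 / 14 + 3 * sqrt(10) / 5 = 1.97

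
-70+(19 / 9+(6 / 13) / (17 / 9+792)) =-56752249 / 835965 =-67.89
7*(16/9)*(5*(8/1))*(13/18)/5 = 5824/81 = 71.90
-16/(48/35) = -35/3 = -11.67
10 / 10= 1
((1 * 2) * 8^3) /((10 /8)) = 4096 /5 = 819.20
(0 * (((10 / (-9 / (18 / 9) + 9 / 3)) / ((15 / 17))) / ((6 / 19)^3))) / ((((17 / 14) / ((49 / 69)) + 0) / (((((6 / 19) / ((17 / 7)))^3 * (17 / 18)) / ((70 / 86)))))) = 0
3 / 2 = 1.50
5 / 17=0.29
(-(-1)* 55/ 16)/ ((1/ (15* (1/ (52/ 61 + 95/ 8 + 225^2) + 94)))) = 958177407825/ 197689688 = 4846.88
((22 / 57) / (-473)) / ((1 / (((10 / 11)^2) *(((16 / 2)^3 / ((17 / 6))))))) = -204800 / 1680569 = -0.12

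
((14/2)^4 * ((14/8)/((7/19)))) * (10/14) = 32585/4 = 8146.25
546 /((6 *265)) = 91 /265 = 0.34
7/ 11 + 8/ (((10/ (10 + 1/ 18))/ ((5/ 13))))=4801/ 1287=3.73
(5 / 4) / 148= 5 / 592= 0.01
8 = 8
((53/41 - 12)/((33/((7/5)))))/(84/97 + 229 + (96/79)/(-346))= -4073873027/2061487916895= -0.00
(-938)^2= 879844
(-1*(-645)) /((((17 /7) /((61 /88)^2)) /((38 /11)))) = 319205985 /724064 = 440.85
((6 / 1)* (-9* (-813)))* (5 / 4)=109755 / 2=54877.50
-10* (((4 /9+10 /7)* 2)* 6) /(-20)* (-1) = -236 /21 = -11.24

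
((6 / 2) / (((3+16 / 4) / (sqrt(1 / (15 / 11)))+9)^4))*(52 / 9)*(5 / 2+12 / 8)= 8845463 / 118638 - 229537*sqrt(165) / 39546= 0.00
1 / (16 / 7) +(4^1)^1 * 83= 5319 / 16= 332.44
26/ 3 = 8.67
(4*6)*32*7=5376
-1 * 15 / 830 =-3 / 166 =-0.02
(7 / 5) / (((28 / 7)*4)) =7 / 80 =0.09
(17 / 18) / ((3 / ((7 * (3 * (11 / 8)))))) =9.09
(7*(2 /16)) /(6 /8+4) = 7 /38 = 0.18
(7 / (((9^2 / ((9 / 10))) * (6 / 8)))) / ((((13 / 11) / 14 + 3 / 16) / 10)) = 34496 / 9045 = 3.81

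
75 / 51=25 / 17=1.47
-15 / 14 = -1.07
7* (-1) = -7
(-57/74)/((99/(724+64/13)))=-90022/15873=-5.67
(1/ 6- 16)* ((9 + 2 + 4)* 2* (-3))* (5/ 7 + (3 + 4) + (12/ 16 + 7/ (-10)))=309795/ 28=11064.11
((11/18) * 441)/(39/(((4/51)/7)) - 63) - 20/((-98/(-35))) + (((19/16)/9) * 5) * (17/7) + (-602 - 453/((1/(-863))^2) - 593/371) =-558751462654811/1656144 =-337380966.06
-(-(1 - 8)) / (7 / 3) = -3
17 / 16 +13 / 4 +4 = 133 / 16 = 8.31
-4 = -4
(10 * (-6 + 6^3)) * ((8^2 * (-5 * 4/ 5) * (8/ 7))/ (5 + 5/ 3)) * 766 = -70594560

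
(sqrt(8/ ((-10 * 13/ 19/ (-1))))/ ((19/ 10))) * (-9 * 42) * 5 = -7560 * sqrt(1235)/ 247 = -1075.62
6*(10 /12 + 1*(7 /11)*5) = 265 /11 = 24.09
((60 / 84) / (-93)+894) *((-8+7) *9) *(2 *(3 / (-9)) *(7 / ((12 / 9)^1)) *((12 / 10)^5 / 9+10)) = 28034992119 / 96875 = 289393.47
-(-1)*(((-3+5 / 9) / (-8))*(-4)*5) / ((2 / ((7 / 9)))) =-2.38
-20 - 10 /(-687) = -13730 /687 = -19.99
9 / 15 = 3 / 5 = 0.60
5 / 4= 1.25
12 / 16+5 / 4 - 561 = -559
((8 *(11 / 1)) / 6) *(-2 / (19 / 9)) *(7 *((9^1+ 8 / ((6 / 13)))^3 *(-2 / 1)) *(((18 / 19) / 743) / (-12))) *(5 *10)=-15185601200 / 804669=-18871.86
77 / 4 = 19.25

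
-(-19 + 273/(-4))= 349/4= 87.25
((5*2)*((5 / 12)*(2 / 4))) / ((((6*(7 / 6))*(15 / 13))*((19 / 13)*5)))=169 / 4788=0.04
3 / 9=1 / 3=0.33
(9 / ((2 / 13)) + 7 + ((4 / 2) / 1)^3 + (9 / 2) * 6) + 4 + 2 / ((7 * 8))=2927 / 28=104.54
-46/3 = -15.33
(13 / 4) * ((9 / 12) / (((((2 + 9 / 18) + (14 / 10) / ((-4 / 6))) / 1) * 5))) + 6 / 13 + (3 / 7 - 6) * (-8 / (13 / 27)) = 274461 / 2912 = 94.25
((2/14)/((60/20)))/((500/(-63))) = -3/500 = -0.01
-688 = -688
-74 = -74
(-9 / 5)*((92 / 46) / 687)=-6 / 1145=-0.01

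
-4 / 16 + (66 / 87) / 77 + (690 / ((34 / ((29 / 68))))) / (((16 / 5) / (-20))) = -51000795 / 938672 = -54.33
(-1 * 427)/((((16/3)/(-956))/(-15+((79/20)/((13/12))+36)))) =245233359/130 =1886410.45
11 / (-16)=-11 / 16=-0.69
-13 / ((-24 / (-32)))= -52 / 3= -17.33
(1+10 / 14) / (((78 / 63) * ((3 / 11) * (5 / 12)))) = 12.18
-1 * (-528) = 528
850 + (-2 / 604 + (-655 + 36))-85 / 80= 555521 / 2416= 229.93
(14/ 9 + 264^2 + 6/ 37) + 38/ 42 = 162467489/ 2331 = 69698.62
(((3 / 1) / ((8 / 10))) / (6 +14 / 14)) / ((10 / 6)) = 9 / 28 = 0.32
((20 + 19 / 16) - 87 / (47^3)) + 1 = 36855773 / 1661168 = 22.19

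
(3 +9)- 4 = 8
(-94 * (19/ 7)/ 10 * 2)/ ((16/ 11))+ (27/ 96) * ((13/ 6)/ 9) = -235297/ 6720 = -35.01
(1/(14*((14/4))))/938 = 1/45962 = 0.00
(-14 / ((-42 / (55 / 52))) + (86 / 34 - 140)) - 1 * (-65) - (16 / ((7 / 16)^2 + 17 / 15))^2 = -14960231001433 / 68627312988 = -217.99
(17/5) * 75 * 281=71655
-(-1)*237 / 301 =237 / 301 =0.79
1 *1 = 1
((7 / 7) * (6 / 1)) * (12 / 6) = 12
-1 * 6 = -6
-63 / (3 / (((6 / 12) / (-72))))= 7 / 48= 0.15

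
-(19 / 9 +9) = -100 / 9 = -11.11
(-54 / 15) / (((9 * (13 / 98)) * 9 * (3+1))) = -49 / 585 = -0.08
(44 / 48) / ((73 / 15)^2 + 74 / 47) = 3525 / 97132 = 0.04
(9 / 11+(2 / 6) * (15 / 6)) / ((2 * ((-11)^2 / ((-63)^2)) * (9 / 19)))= 304437 / 5324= 57.18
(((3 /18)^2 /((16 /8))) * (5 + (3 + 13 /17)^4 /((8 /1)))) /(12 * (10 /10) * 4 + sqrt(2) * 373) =-359251 /4938847293 + 134000623 * sqrt(2) /237064670064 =0.00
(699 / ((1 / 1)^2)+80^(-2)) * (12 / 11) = 1220073 / 1600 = 762.55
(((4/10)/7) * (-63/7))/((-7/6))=108/245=0.44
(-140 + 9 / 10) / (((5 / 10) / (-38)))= 52858 / 5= 10571.60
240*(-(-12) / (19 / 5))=14400 / 19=757.89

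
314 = 314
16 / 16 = 1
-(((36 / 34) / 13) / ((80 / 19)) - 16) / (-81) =-141269 / 716040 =-0.20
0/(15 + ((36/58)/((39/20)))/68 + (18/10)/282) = 0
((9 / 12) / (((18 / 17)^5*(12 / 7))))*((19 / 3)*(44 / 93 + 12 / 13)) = 39845446991 / 13706926272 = 2.91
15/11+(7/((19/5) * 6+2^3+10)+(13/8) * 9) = 72527/4488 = 16.16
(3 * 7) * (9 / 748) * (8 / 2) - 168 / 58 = -10227 / 5423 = -1.89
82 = 82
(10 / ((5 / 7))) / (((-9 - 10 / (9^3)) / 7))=-71442 / 6571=-10.87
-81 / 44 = -1.84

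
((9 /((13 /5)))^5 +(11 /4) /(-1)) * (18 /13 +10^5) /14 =3530319.53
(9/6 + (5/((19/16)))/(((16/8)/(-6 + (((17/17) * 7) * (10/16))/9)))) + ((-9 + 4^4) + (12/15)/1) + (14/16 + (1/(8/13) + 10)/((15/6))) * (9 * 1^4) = 1965931/6840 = 287.42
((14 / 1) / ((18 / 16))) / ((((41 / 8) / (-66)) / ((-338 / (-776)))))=-69.80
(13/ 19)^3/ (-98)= -2197/ 672182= -0.00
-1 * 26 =-26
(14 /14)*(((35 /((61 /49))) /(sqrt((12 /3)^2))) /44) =1715 /10736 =0.16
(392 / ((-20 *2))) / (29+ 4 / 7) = -343 / 1035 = -0.33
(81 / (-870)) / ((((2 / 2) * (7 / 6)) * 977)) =-81 / 991655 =-0.00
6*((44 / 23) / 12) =22 / 23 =0.96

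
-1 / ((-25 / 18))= 18 / 25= 0.72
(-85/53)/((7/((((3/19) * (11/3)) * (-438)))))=409530/7049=58.10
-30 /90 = -1 /3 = -0.33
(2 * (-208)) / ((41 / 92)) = -38272 / 41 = -933.46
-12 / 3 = -4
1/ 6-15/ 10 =-4/ 3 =-1.33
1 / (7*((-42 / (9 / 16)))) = -3 / 1568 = -0.00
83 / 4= 20.75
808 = 808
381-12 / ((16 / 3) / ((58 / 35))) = 377.27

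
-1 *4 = -4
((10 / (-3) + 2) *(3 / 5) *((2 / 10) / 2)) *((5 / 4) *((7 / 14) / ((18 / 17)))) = -17 / 360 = -0.05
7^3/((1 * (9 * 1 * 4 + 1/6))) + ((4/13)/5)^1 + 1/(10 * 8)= 308147/32240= 9.56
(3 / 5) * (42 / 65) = 126 / 325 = 0.39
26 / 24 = 13 / 12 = 1.08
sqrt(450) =15*sqrt(2) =21.21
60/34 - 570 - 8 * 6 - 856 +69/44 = -1100059/748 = -1470.67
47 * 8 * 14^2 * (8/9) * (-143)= -84308224/9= -9367580.44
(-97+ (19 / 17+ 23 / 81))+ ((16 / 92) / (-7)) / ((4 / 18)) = -21218665 / 221697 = -95.71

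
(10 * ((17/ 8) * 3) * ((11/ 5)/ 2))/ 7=561/ 56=10.02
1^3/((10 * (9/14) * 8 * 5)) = 7/1800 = 0.00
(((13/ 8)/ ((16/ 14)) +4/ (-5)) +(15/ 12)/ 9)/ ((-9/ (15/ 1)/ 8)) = -2191/ 216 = -10.14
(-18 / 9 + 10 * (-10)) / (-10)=10.20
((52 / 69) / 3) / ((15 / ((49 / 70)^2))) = 637 / 77625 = 0.01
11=11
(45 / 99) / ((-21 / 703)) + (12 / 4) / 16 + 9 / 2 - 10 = -75875 / 3696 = -20.53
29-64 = -35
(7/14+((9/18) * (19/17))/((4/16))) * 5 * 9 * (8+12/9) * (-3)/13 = -58590/221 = -265.11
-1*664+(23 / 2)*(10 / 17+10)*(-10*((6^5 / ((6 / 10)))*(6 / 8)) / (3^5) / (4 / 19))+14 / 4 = -7888457 / 34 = -232013.44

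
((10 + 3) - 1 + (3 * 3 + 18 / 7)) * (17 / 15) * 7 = 187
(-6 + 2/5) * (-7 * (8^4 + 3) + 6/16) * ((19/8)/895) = 426.38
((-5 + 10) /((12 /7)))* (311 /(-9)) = -10885 /108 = -100.79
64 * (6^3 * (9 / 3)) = 41472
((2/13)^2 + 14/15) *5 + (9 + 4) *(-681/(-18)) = 167857/338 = 496.62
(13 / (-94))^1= -13 / 94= -0.14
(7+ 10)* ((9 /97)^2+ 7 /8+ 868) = 1111844319 /75272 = 14771.02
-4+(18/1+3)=17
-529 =-529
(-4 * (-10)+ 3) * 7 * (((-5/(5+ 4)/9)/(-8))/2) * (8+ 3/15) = 12341/1296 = 9.52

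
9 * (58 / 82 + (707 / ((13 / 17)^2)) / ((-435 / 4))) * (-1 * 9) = 847179999 / 1004705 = 843.21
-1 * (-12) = 12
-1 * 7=-7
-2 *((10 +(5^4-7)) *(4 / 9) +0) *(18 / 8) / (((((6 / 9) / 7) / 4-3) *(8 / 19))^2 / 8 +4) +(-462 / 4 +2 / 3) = -830013971 / 2004162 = -414.15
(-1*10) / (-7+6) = 10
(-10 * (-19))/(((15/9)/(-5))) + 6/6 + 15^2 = -344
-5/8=-0.62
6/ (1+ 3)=3/ 2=1.50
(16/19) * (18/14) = 144/133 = 1.08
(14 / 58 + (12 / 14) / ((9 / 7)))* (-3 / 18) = -79 / 522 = -0.15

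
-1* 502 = -502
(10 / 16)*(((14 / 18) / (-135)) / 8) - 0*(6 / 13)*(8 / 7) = -7 / 15552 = -0.00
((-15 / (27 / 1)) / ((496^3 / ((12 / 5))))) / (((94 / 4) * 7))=-1 / 15054703104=-0.00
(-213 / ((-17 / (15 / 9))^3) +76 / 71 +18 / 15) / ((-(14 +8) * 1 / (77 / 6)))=-271526689 / 188364420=-1.44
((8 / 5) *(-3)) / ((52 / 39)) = -18 / 5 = -3.60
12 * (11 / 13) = 132 / 13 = 10.15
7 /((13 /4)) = 28 /13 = 2.15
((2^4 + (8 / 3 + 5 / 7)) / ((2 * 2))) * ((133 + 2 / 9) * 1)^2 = 585103607 / 6804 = 85994.06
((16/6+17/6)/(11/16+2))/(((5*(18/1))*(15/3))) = 44/9675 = 0.00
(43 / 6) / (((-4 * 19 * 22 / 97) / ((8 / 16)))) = -4171 / 20064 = -0.21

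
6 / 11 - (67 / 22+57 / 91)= -569 / 182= -3.13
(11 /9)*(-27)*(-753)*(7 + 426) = 10759617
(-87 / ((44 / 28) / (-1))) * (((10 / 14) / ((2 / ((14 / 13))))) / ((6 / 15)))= 53.23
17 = 17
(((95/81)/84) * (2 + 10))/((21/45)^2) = 2375/3087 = 0.77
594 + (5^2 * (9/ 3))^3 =422469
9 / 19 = 0.47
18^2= 324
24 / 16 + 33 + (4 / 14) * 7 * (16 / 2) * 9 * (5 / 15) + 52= 269 / 2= 134.50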